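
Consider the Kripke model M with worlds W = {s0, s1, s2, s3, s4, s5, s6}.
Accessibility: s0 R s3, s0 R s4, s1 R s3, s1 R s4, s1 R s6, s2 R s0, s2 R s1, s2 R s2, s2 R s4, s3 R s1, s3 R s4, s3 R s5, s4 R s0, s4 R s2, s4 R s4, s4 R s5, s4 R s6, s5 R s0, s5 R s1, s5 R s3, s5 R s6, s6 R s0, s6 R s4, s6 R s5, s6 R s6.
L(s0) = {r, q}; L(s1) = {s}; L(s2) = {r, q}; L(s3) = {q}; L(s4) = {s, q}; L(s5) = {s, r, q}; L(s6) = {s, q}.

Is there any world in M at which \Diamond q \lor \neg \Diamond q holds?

Yes

Let φ = \Diamond q \lor \neg \Diamond q. Evaluate φ at each world:
  s0 (successors {s3, s4}): φ is true.
  s1 (successors {s3, s4, s6}): φ is true.
  s2 (successors {s0, s1, s2, s4}): φ is true.
  s3 (successors {s1, s4, s5}): φ is true.
  s4 (successors {s0, s2, s4, s5, s6}): φ is true.
  s5 (successors {s0, s1, s3, s6}): φ is true.
  s6 (successors {s0, s4, s5, s6}): φ is true.
Detail at s0 (witness):
  At s0: \Diamond q is true, \neg \Diamond q is false, so \Diamond q \lor \neg \Diamond q is true.
    At s0: \Diamond q requires q at some successor in {s3, s4}.
      q holds at s3, so \Diamond q is true at s0.
    At s0: \Diamond q is true, so \neg \Diamond q is false.
      At s0: \Diamond q requires q at some successor in {s3, s4}.
        q holds at s3, so \Diamond q is true at s0.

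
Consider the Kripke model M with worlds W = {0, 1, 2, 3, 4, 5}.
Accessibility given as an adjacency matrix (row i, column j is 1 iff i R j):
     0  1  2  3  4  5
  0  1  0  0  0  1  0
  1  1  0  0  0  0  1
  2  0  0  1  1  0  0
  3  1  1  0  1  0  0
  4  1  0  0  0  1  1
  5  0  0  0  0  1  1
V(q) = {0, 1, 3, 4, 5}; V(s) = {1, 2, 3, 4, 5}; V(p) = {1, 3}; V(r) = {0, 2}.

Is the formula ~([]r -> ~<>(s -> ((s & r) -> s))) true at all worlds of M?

Recall that []ψ holds at a world iff ψ holds at every accessible world, and <>ψ holds iff ψ holds at some accessible world.
Let φ = ~([]r -> ~<>(s -> ((s & r) -> s))). Evaluate φ at each world:
  0 (successors {0, 4}): φ is false.
  1 (successors {0, 5}): φ is false.
  2 (successors {2, 3}): φ is false.
  3 (successors {0, 1, 3}): φ is false.
  4 (successors {0, 4, 5}): φ is false.
  5 (successors {4, 5}): φ is false.
Detail at 0 (counterexample):
  At 0: []r -> ~<>(s -> ((s & r) -> s)) is true, so ~([]r -> ~<>(s -> ((s & r) -> s))) is false.
    At 0: []r is false, ~<>(s -> ((s & r) -> s)) is false, so []r -> ~<>(s -> ((s & r) -> s)) is true.
      At 0: []r requires r at every successor {0, 4}.
        r fails at 4, so []r is false at 0.
      At 0: <>(s -> ((s & r) -> s)) is true, so ~<>(s -> ((s & r) -> s)) is false.

No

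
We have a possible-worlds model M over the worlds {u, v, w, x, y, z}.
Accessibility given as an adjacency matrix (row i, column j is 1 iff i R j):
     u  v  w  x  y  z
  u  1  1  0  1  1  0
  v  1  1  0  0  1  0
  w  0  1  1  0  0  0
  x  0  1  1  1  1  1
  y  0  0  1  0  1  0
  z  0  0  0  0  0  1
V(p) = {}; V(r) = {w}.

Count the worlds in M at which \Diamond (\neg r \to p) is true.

3

Let φ = \Diamond (\neg r \to p). Evaluate φ at each world:
  u (successors {u, v, x, y}): φ is false.
  v (successors {u, v, y}): φ is false.
  w (successors {v, w}): φ is true.
  x (successors {v, w, x, y, z}): φ is true.
  y (successors {w, y}): φ is true.
  z (successors {z}): φ is false.
For instance, at w:
  At w: \Diamond (\neg r \to p) requires \neg r \to p at some successor in {v, w}.
    \neg r \to p holds at w, so \Diamond (\neg r \to p) is true at w.
Satisfying worlds: {w, x, y}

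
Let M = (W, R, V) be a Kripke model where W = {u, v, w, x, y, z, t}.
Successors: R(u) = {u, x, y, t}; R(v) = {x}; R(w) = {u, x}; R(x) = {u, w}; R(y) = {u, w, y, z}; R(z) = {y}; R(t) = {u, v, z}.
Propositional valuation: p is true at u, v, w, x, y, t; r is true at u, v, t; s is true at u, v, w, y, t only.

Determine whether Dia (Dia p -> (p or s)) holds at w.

Yes

Recall that Dia ψ holds at a world iff ψ holds at some accessible world.
At w: Dia (Dia p -> (p or s)) requires Dia p -> (p or s) at some successor in {u, x}.
  Dia p -> (p or s) holds at u, so Dia (Dia p -> (p or s)) is true at w.
    At u: Dia p is true, p or s is true, so Dia p -> (p or s) is true.
      At u: Dia p requires p at some successor in {u, x, y, t}.
        p holds at u, so Dia p is true at u.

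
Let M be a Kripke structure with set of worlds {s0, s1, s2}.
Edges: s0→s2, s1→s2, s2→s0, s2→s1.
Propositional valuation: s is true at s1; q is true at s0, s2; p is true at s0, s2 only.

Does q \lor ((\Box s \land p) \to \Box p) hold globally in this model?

Let φ = q \lor ((\Box s \land p) \to \Box p). Evaluate φ at each world:
  s0 (successors {s2}): φ is true.
  s1 (successors {s2}): φ is true.
  s2 (successors {s0, s1}): φ is true.
For instance, at s1:
  At s1: q is false, (\Box s \land p) \to \Box p is true, so q \lor ((\Box s \land p) \to \Box p) is true.
    At s1: \Box s \land p is false, \Box p is true, so (\Box s \land p) \to \Box p is true.
      At s1: \Box s is false, p is false, so \Box s \land p is false.
      At s1: \Box p requires p at every successor {s2}.
        At s2: p is true.
      So \Box p is true at s1.

Yes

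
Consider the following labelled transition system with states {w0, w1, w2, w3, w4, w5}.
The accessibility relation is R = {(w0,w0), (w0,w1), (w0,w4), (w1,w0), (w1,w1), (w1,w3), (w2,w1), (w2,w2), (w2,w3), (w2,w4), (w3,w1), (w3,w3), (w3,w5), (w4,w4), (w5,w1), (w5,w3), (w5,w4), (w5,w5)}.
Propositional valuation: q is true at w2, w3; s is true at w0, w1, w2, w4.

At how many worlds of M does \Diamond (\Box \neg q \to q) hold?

5

Let φ = \Diamond (\Box \neg q \to q). Evaluate φ at each world:
  w0 (successors {w0, w1, w4}): φ is true.
  w1 (successors {w0, w1, w3}): φ is true.
  w2 (successors {w1, w2, w3, w4}): φ is true.
  w3 (successors {w1, w3, w5}): φ is true.
  w4 (successors {w4}): φ is false.
  w5 (successors {w1, w3, w4, w5}): φ is true.
For instance, at w5:
  At w5: \Diamond (\Box \neg q \to q) requires \Box \neg q \to q at some successor in {w1, w3, w4, w5}.
    \Box \neg q \to q holds at w1, so \Diamond (\Box \neg q \to q) is true at w5.
      At w1: \Box \neg q is false, q is false, so \Box \neg q \to q is true.
Satisfying worlds: {w0, w1, w2, w3, w5}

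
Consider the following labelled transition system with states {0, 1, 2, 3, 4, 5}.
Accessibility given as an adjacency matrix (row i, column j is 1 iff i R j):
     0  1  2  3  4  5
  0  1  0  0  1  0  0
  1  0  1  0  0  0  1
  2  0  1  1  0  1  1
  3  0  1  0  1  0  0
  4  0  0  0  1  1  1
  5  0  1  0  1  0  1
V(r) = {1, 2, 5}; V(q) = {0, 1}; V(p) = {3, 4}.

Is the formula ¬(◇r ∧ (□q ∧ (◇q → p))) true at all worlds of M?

Let φ = ¬(◇r ∧ (□q ∧ (◇q → p))). Evaluate φ at each world:
  0 (successors {0, 3}): φ is true.
  1 (successors {1, 5}): φ is true.
  2 (successors {1, 2, 4, 5}): φ is true.
  3 (successors {1, 3}): φ is true.
  4 (successors {3, 4, 5}): φ is true.
  5 (successors {1, 3, 5}): φ is true.
For instance, at 5:
  At 5: ◇r ∧ (□q ∧ (◇q → p)) is false, so ¬(◇r ∧ (□q ∧ (◇q → p))) is true.
    At 5: ◇r is true, □q ∧ (◇q → p) is false, so ◇r ∧ (□q ∧ (◇q → p)) is false.
      At 5: ◇r requires r at some successor in {1, 3, 5}.
        r holds at 1, so ◇r is true at 5.
      At 5: □q is false, ◇q → p is false, so □q ∧ (◇q → p) is false.

Yes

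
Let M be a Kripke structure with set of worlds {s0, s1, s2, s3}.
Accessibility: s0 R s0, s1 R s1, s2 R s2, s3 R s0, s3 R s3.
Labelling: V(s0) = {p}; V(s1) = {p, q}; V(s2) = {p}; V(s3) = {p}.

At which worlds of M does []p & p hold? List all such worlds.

s0, s1, s2, s3

Recall that []ψ holds at a world iff ψ holds at every accessible world, and <>ψ holds iff ψ holds at some accessible world.
Let φ = []p & p. Evaluate φ at each world:
  s0 (successors {s0}): φ is true.
  s1 (successors {s1}): φ is true.
  s2 (successors {s2}): φ is true.
  s3 (successors {s0, s3}): φ is true.
For instance, at s0:
  At s0: []p is true, p is true, so []p & p is true.
    At s0: []p requires p at every successor {s0}.
      At s0: p is true.
    So []p is true at s0.
Satisfying worlds: {s0, s1, s2, s3}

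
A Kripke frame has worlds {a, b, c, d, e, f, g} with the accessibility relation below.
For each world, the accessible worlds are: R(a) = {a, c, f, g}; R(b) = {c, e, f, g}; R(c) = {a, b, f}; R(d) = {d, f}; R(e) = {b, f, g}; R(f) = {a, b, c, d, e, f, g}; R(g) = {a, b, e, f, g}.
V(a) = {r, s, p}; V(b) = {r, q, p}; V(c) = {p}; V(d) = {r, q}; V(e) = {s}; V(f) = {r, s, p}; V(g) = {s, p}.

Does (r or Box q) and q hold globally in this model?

Let φ = (r or Box q) and q. Evaluate φ at each world:
  a (successors {a, c, f, g}): φ is false.
  b (successors {c, e, f, g}): φ is true.
  c (successors {a, b, f}): φ is false.
  d (successors {d, f}): φ is true.
  e (successors {b, f, g}): φ is false.
  f (successors {a, b, c, d, e, f, g}): φ is false.
  g (successors {a, b, e, f, g}): φ is false.
Detail at a (counterexample):
  At a: r or Box q is true, q is false, so (r or Box q) and q is false.
    At a: r is true, Box q is false, so r or Box q is true.
      At a: Box q requires q at every successor {a, c, f, g}.
        q fails at a, so Box q is false at a.

No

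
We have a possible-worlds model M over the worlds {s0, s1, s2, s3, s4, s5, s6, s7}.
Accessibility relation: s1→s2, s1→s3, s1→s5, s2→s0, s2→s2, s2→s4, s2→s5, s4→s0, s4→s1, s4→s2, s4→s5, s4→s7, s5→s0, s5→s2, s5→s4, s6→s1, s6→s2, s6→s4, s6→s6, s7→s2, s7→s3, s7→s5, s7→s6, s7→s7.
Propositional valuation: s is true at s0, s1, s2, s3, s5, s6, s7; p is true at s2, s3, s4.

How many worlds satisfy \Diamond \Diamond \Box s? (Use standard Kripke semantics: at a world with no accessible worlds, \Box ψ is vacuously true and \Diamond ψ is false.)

Let φ = \Diamond \Diamond \Box s. Evaluate φ at each world:
  s0 (successors ∅): φ is false.
  s1 (successors {s2, s3, s5}): φ is true.
  s2 (successors {s0, s2, s4, s5}): φ is true.
  s3 (successors ∅): φ is false.
  s4 (successors {s0, s1, s2, s5, s7}): φ is true.
  s5 (successors {s0, s2, s4}): φ is true.
  s6 (successors {s1, s2, s4, s6}): φ is true.
  s7 (successors {s2, s3, s5, s6, s7}): φ is true.
For instance, at s2:
  At s2: \Diamond \Diamond \Box s requires \Diamond \Box s at some successor in {s0, s2, s4, s5}.
    \Diamond \Box s holds at s2, so \Diamond \Diamond \Box s is true at s2.
      At s2: \Diamond \Box s requires \Box s at some successor in {s0, s2, s4, s5}.
        \Box s holds at s0, so \Diamond \Box s is true at s2.
Satisfying worlds: {s1, s2, s4, s5, s6, s7}

6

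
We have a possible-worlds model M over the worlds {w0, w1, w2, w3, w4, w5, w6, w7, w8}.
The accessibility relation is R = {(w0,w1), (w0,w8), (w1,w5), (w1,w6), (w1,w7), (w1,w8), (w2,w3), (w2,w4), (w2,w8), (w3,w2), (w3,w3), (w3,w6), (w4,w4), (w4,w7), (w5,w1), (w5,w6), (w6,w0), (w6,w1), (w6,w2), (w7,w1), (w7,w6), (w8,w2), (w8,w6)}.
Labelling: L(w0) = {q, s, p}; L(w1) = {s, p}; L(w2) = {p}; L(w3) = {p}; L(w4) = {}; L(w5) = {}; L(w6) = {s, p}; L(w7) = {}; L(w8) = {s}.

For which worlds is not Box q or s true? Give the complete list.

w0, w1, w2, w3, w4, w5, w6, w7, w8

Recall that Box ψ holds at a world iff ψ holds at every accessible world, and Dia ψ holds iff ψ holds at some accessible world.
Let φ = not Box q or s. Evaluate φ at each world:
  w0 (successors {w1, w8}): φ is true.
  w1 (successors {w5, w6, w7, w8}): φ is true.
  w2 (successors {w3, w4, w8}): φ is true.
  w3 (successors {w2, w3, w6}): φ is true.
  w4 (successors {w4, w7}): φ is true.
  w5 (successors {w1, w6}): φ is true.
  w6 (successors {w0, w1, w2}): φ is true.
  w7 (successors {w1, w6}): φ is true.
  w8 (successors {w2, w6}): φ is true.
For instance, at w0:
  At w0: not Box q is true, s is true, so not Box q or s is true.
    At w0: Box q is false, so not Box q is true.
      At w0: Box q requires q at every successor {w1, w8}.
        q fails at w1, so Box q is false at w0.
Satisfying worlds: {w0, w1, w2, w3, w4, w5, w6, w7, w8}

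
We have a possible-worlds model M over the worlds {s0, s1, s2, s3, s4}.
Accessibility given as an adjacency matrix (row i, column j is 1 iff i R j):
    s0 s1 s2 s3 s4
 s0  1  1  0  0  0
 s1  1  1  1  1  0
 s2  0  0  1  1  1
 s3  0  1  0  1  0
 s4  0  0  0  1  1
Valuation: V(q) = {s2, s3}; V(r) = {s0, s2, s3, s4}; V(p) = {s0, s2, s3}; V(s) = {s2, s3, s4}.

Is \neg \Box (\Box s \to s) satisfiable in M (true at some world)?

No

Let φ = \neg \Box (\Box s \to s). Evaluate φ at each world:
  s0 (successors {s0, s1}): φ is false.
  s1 (successors {s0, s1, s2, s3}): φ is false.
  s2 (successors {s2, s3, s4}): φ is false.
  s3 (successors {s1, s3}): φ is false.
  s4 (successors {s3, s4}): φ is false.
For instance, at s4:
  At s4: \Box (\Box s \to s) is true, so \neg \Box (\Box s \to s) is false.
    At s4: \Box (\Box s \to s) requires \Box s \to s at every successor {s3, s4}.
      At s3: \Box s \to s is true.
      At s4: \Box s \to s is true.
    So \Box (\Box s \to s) is true at s4.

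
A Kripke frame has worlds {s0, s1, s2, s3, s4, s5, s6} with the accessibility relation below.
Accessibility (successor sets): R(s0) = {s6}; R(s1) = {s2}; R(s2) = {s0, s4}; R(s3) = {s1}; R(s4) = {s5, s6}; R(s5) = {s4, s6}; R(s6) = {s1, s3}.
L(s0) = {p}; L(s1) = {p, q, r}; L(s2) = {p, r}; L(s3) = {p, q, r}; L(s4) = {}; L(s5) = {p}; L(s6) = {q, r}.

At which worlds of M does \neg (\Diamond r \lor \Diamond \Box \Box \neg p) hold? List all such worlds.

Let φ = \neg (\Diamond r \lor \Diamond \Box \Box \neg p). Evaluate φ at each world:
  s0 (successors {s6}): φ is false.
  s1 (successors {s2}): φ is false.
  s2 (successors {s0, s4}): φ is true.
  s3 (successors {s1}): φ is false.
  s4 (successors {s5, s6}): φ is false.
  s5 (successors {s4, s6}): φ is false.
  s6 (successors {s1, s3}): φ is false.
For instance, at s4:
  At s4: \Diamond r \lor \Diamond \Box \Box \neg p is true, so \neg (\Diamond r \lor \Diamond \Box \Box \neg p) is false.
    At s4: \Diamond r is true, \Diamond \Box \Box \neg p is false, so \Diamond r \lor \Diamond \Box \Box \neg p is true.
      At s4: \Diamond r requires r at some successor in {s5, s6}.
        r holds at s6, so \Diamond r is true at s4.
      At s4: \Diamond \Box \Box \neg p requires \Box \Box \neg p at some successor in {s5, s6}.
        At s5: \Box \Box \neg p is false.
        At s6: \Box \Box \neg p is false.
      So \Diamond \Box \Box \neg p is false at s4.
Satisfying worlds: {s2}

s2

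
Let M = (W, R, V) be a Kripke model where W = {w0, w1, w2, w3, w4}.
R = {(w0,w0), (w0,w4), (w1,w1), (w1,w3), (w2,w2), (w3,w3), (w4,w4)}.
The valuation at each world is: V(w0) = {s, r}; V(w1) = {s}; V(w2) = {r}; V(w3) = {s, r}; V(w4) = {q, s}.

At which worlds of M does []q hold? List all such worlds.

Let φ = []q. Evaluate φ at each world:
  w0 (successors {w0, w4}): φ is false.
  w1 (successors {w1, w3}): φ is false.
  w2 (successors {w2}): φ is false.
  w3 (successors {w3}): φ is false.
  w4 (successors {w4}): φ is true.
For instance, at w2:
  At w2: []q requires q at every successor {w2}.
    q fails at w2, so []q is false at w2.
Satisfying worlds: {w4}

w4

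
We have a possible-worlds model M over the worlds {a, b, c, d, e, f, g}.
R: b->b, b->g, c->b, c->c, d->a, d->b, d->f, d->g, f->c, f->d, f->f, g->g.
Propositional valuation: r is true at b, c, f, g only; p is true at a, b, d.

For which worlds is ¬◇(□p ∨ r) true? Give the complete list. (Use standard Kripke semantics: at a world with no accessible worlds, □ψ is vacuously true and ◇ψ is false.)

a, e

Let φ = ¬◇(□p ∨ r). Evaluate φ at each world:
  a (successors ∅): φ is true.
  b (successors {b, g}): φ is false.
  c (successors {b, c}): φ is false.
  d (successors {a, b, f, g}): φ is false.
  e (successors ∅): φ is true.
  f (successors {c, d, f}): φ is false.
  g (successors {g}): φ is false.
For instance, at d:
  At d: ◇(□p ∨ r) is true, so ¬◇(□p ∨ r) is false.
    At d: ◇(□p ∨ r) requires □p ∨ r at some successor in {a, b, f, g}.
      □p ∨ r holds at a, so ◇(□p ∨ r) is true at d.
Satisfying worlds: {a, e}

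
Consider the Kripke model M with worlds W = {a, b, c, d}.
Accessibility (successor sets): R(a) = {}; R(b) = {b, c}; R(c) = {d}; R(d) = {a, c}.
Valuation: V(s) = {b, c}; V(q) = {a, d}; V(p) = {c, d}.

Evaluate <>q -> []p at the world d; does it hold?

No

At d: <>q is true, []p is false, so <>q -> []p is false.
  At d: <>q requires q at some successor in {a, c}.
    q holds at a, so <>q is true at d.
  At d: []p requires p at every successor {a, c}.
    p fails at a, so []p is false at d.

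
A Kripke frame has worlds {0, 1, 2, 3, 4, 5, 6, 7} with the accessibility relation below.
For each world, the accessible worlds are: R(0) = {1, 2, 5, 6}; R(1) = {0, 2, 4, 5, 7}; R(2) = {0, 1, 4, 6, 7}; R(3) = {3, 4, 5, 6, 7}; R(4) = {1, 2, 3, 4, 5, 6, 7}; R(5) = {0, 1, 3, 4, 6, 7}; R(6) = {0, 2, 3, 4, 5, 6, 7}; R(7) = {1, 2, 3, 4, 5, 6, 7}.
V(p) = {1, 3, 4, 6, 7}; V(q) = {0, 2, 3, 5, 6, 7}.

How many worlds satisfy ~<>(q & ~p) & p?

Let φ = ~<>(q & ~p) & p. Evaluate φ at each world:
  0 (successors {1, 2, 5, 6}): φ is false.
  1 (successors {0, 2, 4, 5, 7}): φ is false.
  2 (successors {0, 1, 4, 6, 7}): φ is false.
  3 (successors {3, 4, 5, 6, 7}): φ is false.
  4 (successors {1, 2, 3, 4, 5, 6, 7}): φ is false.
  5 (successors {0, 1, 3, 4, 6, 7}): φ is false.
  6 (successors {0, 2, 3, 4, 5, 6, 7}): φ is false.
  7 (successors {1, 2, 3, 4, 5, 6, 7}): φ is false.
For instance, at 0:
  At 0: ~<>(q & ~p) is false, p is false, so ~<>(q & ~p) & p is false.
    At 0: <>(q & ~p) is true, so ~<>(q & ~p) is false.
      At 0: <>(q & ~p) requires q & ~p at some successor in {1, 2, 5, 6}.
        q & ~p holds at 2, so <>(q & ~p) is true at 0.
Satisfying worlds: none.

0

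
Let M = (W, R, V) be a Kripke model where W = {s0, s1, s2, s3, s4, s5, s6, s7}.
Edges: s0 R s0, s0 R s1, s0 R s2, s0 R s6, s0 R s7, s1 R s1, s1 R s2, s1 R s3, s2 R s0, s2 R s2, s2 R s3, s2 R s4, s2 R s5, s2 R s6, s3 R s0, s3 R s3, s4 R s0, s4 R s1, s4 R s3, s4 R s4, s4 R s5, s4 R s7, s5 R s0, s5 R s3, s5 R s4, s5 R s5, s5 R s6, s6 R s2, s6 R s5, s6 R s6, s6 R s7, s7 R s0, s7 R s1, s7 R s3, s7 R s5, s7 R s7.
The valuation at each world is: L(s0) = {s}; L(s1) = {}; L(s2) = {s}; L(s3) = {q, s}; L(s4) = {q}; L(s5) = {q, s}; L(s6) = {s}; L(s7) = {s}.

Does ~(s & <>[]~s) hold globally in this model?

Yes

Let φ = ~(s & <>[]~s). Evaluate φ at each world:
  s0 (successors {s0, s1, s2, s6, s7}): φ is true.
  s1 (successors {s1, s2, s3}): φ is true.
  s2 (successors {s0, s2, s3, s4, s5, s6}): φ is true.
  s3 (successors {s0, s3}): φ is true.
  s4 (successors {s0, s1, s3, s4, s5, s7}): φ is true.
  s5 (successors {s0, s3, s4, s5, s6}): φ is true.
  s6 (successors {s2, s5, s6, s7}): φ is true.
  s7 (successors {s0, s1, s3, s5, s7}): φ is true.
For instance, at s0:
  At s0: s & <>[]~s is false, so ~(s & <>[]~s) is true.
    At s0: s is true, <>[]~s is false, so s & <>[]~s is false.
      At s0: <>[]~s requires []~s at some successor in {s0, s1, s2, s6, s7}.
        At s0: []~s is false.
        At s1: []~s is false.
        At s2: []~s is false.
        At s6: []~s is false.
        At s7: []~s is false.
      So <>[]~s is false at s0.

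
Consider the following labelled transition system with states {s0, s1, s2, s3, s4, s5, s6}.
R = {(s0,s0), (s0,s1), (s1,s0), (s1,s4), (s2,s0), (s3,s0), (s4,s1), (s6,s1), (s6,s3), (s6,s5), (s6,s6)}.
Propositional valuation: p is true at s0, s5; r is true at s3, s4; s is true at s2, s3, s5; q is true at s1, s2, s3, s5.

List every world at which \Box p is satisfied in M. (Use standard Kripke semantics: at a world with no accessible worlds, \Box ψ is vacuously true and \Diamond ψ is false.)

s2, s3, s5

Let φ = \Box p. Evaluate φ at each world:
  s0 (successors {s0, s1}): φ is false.
  s1 (successors {s0, s4}): φ is false.
  s2 (successors {s0}): φ is true.
  s3 (successors {s0}): φ is true.
  s4 (successors {s1}): φ is false.
  s5 (successors ∅): φ is true.
  s6 (successors {s1, s3, s5, s6}): φ is false.
For instance, at s6:
  At s6: \Box p requires p at every successor {s1, s3, s5, s6}.
    p fails at s1, so \Box p is false at s6.
Satisfying worlds: {s2, s3, s5}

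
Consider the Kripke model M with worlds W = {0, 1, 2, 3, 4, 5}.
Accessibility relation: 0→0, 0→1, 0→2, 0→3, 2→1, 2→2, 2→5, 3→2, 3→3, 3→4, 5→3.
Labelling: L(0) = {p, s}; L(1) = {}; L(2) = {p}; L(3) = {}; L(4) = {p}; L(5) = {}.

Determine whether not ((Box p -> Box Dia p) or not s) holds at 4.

Recall that Box ψ holds at a world iff ψ holds at every accessible world, and Dia ψ holds iff ψ holds at some accessible world.
At 4: (Box p -> Box Dia p) or not s is true, so not ((Box p -> Box Dia p) or not s) is false.
  At 4: Box p -> Box Dia p is true, not s is true, so (Box p -> Box Dia p) or not s is true.
    At 4: Box p is true, Box Dia p is true, so Box p -> Box Dia p is true.
      At 4: no accessible worlds, so Box p holds vacuously.
      At 4: no accessible worlds, so Box Dia p holds vacuously.

No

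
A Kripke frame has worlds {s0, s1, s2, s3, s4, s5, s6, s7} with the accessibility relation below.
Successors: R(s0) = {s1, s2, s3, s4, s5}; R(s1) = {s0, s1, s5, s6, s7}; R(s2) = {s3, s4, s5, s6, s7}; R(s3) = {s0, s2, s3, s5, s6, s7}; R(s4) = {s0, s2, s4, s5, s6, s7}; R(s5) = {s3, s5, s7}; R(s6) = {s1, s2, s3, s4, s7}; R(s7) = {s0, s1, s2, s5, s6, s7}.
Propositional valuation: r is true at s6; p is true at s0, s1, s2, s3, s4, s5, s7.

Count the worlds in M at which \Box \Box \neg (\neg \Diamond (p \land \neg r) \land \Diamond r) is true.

8

Recall that \Box ψ holds at a world iff ψ holds at every accessible world, and \Diamond ψ holds iff ψ holds at some accessible world.
Let φ = \Box \Box \neg (\neg \Diamond (p \land \neg r) \land \Diamond r). Evaluate φ at each world:
  s0 (successors {s1, s2, s3, s4, s5}): φ is true.
  s1 (successors {s0, s1, s5, s6, s7}): φ is true.
  s2 (successors {s3, s4, s5, s6, s7}): φ is true.
  s3 (successors {s0, s2, s3, s5, s6, s7}): φ is true.
  s4 (successors {s0, s2, s4, s5, s6, s7}): φ is true.
  s5 (successors {s3, s5, s7}): φ is true.
  s6 (successors {s1, s2, s3, s4, s7}): φ is true.
  s7 (successors {s0, s1, s2, s5, s6, s7}): φ is true.
For instance, at s5:
  At s5: \Box \Box \neg (\neg \Diamond (p \land \neg r) \land \Diamond r) requires \Box \neg (\neg \Diamond (p \land \neg r) \land \Diamond r) at every successor {s3, s5, s7}.
      At s3: \Box \neg (\neg \Diamond (p \land \neg r) \land \Diamond r) requires \neg (\neg \Diamond (p \land \neg r) \land \Diamond r) at every successor {s0, s2, s3, s5, s6, s7}.
        At s0: \neg (\neg \Diamond (p \land \neg r) \land \Diamond r) is true.
        At s2: \neg (\neg \Diamond (p \land \neg r) \land \Diamond r) is true.
        At s3: \neg (\neg \Diamond (p \land \neg r) \land \Diamond r) is true.
        At s5: \neg (\neg \Diamond (p \land \neg r) \land \Diamond r) is true.
        At s6: \neg (\neg \Diamond (p \land \neg r) \land \Diamond r) is true.
        At s7: \neg (\neg \Diamond (p \land \neg r) \land \Diamond r) is true.
      So \Box \neg (\neg \Diamond (p \land \neg r) \land \Diamond r) is true at s3.
      At s5: \Box \neg (\neg \Diamond (p \land \neg r) \land \Diamond r) requires \neg (\neg \Diamond (p \land \neg r) \land \Diamond r) at every successor {s3, s5, s7}.
        At s3: \neg (\neg \Diamond (p \land \neg r) \land \Diamond r) is true.
        At s5: \neg (\neg \Diamond (p \land \neg r) \land \Diamond r) is true.
        At s7: \neg (\neg \Diamond (p \land \neg r) \land \Diamond r) is true.
      So \Box \neg (\neg \Diamond (p \land \neg r) \land \Diamond r) is true at s5.
      At s7: \Box \neg (\neg \Diamond (p \land \neg r) \land \Diamond r) requires \neg (\neg \Diamond (p \land \neg r) \land \Diamond r) at every successor {s0, s1, s2, s5, s6, s7}.
        At s0: \neg (\neg \Diamond (p \land \neg r) \land \Diamond r) is true.
        At s1: \neg (\neg \Diamond (p \land \neg r) \land \Diamond r) is true.
        At s2: \neg (\neg \Diamond (p \land \neg r) \land \Diamond r) is true.
        At s5: \neg (\neg \Diamond (p \land \neg r) \land \Diamond r) is true.
        At s6: \neg (\neg \Diamond (p \land \neg r) \land \Diamond r) is true.
        At s7: \neg (\neg \Diamond (p \land \neg r) \land \Diamond r) is true.
      So \Box \neg (\neg \Diamond (p \land \neg r) \land \Diamond r) is true at s7.
  So \Box \Box \neg (\neg \Diamond (p \land \neg r) \land \Diamond r) is true at s5.
Satisfying worlds: {s0, s1, s2, s3, s4, s5, s6, s7}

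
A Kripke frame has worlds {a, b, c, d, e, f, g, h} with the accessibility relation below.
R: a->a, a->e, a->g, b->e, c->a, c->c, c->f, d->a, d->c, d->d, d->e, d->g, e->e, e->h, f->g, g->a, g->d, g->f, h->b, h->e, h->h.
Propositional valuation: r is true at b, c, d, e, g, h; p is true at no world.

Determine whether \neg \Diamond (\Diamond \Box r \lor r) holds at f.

No

At f: \Diamond (\Diamond \Box r \lor r) is true, so \neg \Diamond (\Diamond \Box r \lor r) is false.
  At f: \Diamond (\Diamond \Box r \lor r) requires \Diamond \Box r \lor r at some successor in {g}.
    \Diamond \Box r \lor r holds at g, so \Diamond (\Diamond \Box r \lor r) is true at f.
      At g: \Diamond \Box r is true, r is true, so \Diamond \Box r \lor r is true.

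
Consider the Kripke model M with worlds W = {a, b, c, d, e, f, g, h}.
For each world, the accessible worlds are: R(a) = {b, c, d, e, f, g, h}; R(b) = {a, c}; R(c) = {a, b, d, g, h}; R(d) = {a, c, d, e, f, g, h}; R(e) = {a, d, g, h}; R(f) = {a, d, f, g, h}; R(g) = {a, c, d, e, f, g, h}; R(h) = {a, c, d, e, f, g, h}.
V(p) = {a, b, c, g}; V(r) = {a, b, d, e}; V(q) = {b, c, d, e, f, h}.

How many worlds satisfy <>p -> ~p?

Let φ = <>p -> ~p. Evaluate φ at each world:
  a (successors {b, c, d, e, f, g, h}): φ is false.
  b (successors {a, c}): φ is false.
  c (successors {a, b, d, g, h}): φ is false.
  d (successors {a, c, d, e, f, g, h}): φ is true.
  e (successors {a, d, g, h}): φ is true.
  f (successors {a, d, f, g, h}): φ is true.
  g (successors {a, c, d, e, f, g, h}): φ is false.
  h (successors {a, c, d, e, f, g, h}): φ is true.
For instance, at e:
  At e: <>p is true, ~p is true, so <>p -> ~p is true.
    At e: <>p requires p at some successor in {a, d, g, h}.
      p holds at a, so <>p is true at e.
Satisfying worlds: {d, e, f, h}

4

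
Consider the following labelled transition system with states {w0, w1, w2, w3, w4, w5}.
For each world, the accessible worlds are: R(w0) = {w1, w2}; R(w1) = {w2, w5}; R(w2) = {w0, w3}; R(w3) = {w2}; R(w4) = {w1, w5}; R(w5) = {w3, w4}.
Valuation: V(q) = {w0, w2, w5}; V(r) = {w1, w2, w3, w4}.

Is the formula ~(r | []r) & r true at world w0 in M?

At w0: ~(r | []r) is false, r is false, so ~(r | []r) & r is false.
  At w0: r | []r is true, so ~(r | []r) is false.
    At w0: r is false, []r is true, so r | []r is true.
      At w0: []r requires r at every successor {w1, w2}.
        At w1: r is true.
        At w2: r is true.
      So []r is true at w0.

No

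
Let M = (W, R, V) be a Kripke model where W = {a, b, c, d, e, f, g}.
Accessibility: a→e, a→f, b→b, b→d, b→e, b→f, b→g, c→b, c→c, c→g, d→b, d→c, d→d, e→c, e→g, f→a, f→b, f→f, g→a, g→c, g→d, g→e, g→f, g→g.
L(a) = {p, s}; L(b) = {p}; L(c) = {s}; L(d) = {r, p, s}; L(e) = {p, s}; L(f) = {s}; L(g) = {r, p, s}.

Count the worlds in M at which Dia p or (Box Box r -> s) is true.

7

Let φ = Dia p or (Box Box r -> s). Evaluate φ at each world:
  a (successors {e, f}): φ is true.
  b (successors {b, d, e, f, g}): φ is true.
  c (successors {b, c, g}): φ is true.
  d (successors {b, c, d}): φ is true.
  e (successors {c, g}): φ is true.
  f (successors {a, b, f}): φ is true.
  g (successors {a, c, d, e, f, g}): φ is true.
For instance, at d:
  At d: Dia p is true, Box Box r -> s is true, so Dia p or (Box Box r -> s) is true.
    At d: Dia p requires p at some successor in {b, c, d}.
      p holds at b, so Dia p is true at d.
    At d: Box Box r is false, s is true, so Box Box r -> s is true.
      At d: Box Box r requires Box r at every successor {b, c, d}.
        Box r fails at b, so Box Box r is false at d.
Satisfying worlds: {a, b, c, d, e, f, g}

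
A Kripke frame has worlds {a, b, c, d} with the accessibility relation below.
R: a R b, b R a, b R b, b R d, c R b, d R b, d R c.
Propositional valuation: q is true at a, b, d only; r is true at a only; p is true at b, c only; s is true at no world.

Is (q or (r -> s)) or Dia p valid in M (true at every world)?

Let φ = (q or (r -> s)) or Dia p. Evaluate φ at each world:
  a (successors {b}): φ is true.
  b (successors {a, b, d}): φ is true.
  c (successors {b}): φ is true.
  d (successors {b, c}): φ is true.
For instance, at b:
  At b: q or (r -> s) is true, Dia p is true, so (q or (r -> s)) or Dia p is true.
    At b: Dia p requires p at some successor in {a, b, d}.
      p holds at b, so Dia p is true at b.

Yes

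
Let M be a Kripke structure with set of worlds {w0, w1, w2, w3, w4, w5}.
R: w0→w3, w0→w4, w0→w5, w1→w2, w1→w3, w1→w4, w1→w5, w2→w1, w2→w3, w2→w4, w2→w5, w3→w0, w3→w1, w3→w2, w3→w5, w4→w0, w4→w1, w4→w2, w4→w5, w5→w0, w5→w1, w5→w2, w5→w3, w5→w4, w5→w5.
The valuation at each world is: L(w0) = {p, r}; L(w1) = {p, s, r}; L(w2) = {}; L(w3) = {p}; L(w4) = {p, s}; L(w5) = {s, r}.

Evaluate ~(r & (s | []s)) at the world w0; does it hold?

At w0: r & (s | []s) is false, so ~(r & (s | []s)) is true.
  At w0: r is true, s | []s is false, so r & (s | []s) is false.
    At w0: s is false, []s is false, so s | []s is false.
      At w0: []s requires s at every successor {w3, w4, w5}.
        s fails at w3, so []s is false at w0.

Yes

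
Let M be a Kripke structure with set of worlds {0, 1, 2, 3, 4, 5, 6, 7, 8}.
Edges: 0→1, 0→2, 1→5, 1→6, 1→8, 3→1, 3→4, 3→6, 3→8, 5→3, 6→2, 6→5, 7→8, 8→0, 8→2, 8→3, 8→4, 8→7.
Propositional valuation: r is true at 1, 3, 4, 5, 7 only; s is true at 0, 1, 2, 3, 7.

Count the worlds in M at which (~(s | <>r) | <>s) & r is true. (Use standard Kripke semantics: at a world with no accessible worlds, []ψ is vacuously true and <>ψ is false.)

3

Recall that <>ψ holds at a world iff ψ holds at some accessible world.
Let φ = (~(s | <>r) | <>s) & r. Evaluate φ at each world:
  0 (successors {1, 2}): φ is false.
  1 (successors {5, 6, 8}): φ is false.
  2 (successors ∅): φ is false.
  3 (successors {1, 4, 6, 8}): φ is true.
  4 (successors ∅): φ is true.
  5 (successors {3}): φ is true.
  6 (successors {2, 5}): φ is false.
  7 (successors {8}): φ is false.
  8 (successors {0, 2, 3, 4, 7}): φ is false.
For instance, at 1:
  At 1: ~(s | <>r) | <>s is false, r is true, so (~(s | <>r) | <>s) & r is false.
    At 1: ~(s | <>r) is false, <>s is false, so ~(s | <>r) | <>s is false.
      At 1: s | <>r is true, so ~(s | <>r) is false.
      At 1: <>s requires s at some successor in {5, 6, 8}.
        At 5: s is false.
        At 6: s is false.
        At 8: s is false.
      So <>s is false at 1.
Satisfying worlds: {3, 4, 5}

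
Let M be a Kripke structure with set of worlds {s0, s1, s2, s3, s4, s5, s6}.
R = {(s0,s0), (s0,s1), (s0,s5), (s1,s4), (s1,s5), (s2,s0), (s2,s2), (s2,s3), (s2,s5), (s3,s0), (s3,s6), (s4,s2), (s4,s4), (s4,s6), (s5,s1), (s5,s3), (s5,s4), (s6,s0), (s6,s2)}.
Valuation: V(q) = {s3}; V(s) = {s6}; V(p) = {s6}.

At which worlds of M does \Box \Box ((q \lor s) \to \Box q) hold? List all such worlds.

s3

Recall that \Box ψ holds at a world iff ψ holds at every accessible world, and \Diamond ψ holds iff ψ holds at some accessible world.
Let φ = \Box \Box ((q \lor s) \to \Box q). Evaluate φ at each world:
  s0 (successors {s0, s1, s5}): φ is false.
  s1 (successors {s4, s5}): φ is false.
  s2 (successors {s0, s2, s3, s5}): φ is false.
  s3 (successors {s0, s6}): φ is true.
  s4 (successors {s2, s4, s6}): φ is false.
  s5 (successors {s1, s3, s4}): φ is false.
  s6 (successors {s0, s2}): φ is false.
For instance, at s1:
  At s1: \Box \Box ((q \lor s) \to \Box q) requires \Box ((q \lor s) \to \Box q) at every successor {s4, s5}.
    \Box ((q \lor s) \to \Box q) fails at s4, so \Box \Box ((q \lor s) \to \Box q) is false at s1.
      At s4: \Box ((q \lor s) \to \Box q) requires (q \lor s) \to \Box q at every successor {s2, s4, s6}.
        (q \lor s) \to \Box q fails at s6, so \Box ((q \lor s) \to \Box q) is false at s4.
Satisfying worlds: {s3}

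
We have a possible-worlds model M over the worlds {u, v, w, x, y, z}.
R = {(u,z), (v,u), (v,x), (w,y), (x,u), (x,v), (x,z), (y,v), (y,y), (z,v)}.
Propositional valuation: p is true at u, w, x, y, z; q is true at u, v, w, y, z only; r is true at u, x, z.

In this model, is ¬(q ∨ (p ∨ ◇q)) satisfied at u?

Recall that ◇ψ holds at a world iff ψ holds at some accessible world.
At u: q ∨ (p ∨ ◇q) is true, so ¬(q ∨ (p ∨ ◇q)) is false.
  At u: q is true, p ∨ ◇q is true, so q ∨ (p ∨ ◇q) is true.
    At u: p is true, ◇q is true, so p ∨ ◇q is true.
      At u: ◇q requires q at some successor in {z}.
        q holds at z, so ◇q is true at u.

No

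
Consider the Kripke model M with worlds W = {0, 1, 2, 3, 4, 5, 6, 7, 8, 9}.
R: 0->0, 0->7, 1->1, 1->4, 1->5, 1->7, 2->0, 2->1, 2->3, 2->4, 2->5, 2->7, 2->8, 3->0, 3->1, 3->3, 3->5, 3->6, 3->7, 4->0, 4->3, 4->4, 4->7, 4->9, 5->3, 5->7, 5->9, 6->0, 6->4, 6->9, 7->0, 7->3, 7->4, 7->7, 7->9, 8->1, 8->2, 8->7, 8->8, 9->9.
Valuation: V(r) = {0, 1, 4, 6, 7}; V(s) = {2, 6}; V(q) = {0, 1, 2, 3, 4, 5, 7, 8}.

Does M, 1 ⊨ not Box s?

Yes

At 1: Box s is false, so not Box s is true.
  At 1: Box s requires s at every successor {1, 4, 5, 7}.
    s fails at 1, so Box s is false at 1.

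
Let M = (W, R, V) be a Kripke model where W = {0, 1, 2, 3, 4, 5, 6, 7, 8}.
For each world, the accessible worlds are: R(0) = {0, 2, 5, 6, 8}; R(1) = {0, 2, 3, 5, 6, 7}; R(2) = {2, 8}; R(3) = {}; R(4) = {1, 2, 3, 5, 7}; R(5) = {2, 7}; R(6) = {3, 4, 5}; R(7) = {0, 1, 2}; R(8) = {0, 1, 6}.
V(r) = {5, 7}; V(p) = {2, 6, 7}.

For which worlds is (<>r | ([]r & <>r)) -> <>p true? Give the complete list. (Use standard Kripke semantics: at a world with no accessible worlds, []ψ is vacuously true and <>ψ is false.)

0, 1, 2, 3, 4, 5, 7, 8

Let φ = (<>r | ([]r & <>r)) -> <>p. Evaluate φ at each world:
  0 (successors {0, 2, 5, 6, 8}): φ is true.
  1 (successors {0, 2, 3, 5, 6, 7}): φ is true.
  2 (successors {2, 8}): φ is true.
  3 (successors ∅): φ is true.
  4 (successors {1, 2, 3, 5, 7}): φ is true.
  5 (successors {2, 7}): φ is true.
  6 (successors {3, 4, 5}): φ is false.
  7 (successors {0, 1, 2}): φ is true.
  8 (successors {0, 1, 6}): φ is true.
For instance, at 7:
  At 7: <>r | ([]r & <>r) is false, <>p is true, so (<>r | ([]r & <>r)) -> <>p is true.
    At 7: <>r is false, []r & <>r is false, so <>r | ([]r & <>r) is false.
      At 7: <>r requires r at some successor in {0, 1, 2}.
        At 0: r is false.
        At 1: r is false.
        At 2: r is false.
      So <>r is false at 7.
      At 7: []r is false, <>r is false, so []r & <>r is false.
    At 7: <>p requires p at some successor in {0, 1, 2}.
      p holds at 2, so <>p is true at 7.
Satisfying worlds: {0, 1, 2, 3, 4, 5, 7, 8}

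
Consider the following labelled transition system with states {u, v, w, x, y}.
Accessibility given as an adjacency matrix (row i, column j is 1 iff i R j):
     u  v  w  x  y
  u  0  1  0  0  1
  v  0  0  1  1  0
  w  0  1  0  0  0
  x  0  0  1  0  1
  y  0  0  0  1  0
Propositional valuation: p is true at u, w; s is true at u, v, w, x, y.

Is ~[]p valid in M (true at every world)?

Yes

Let φ = ~[]p. Evaluate φ at each world:
  u (successors {v, y}): φ is true.
  v (successors {w, x}): φ is true.
  w (successors {v}): φ is true.
  x (successors {w, y}): φ is true.
  y (successors {x}): φ is true.
For instance, at x:
  At x: []p is false, so ~[]p is true.
    At x: []p requires p at every successor {w, y}.
      p fails at y, so []p is false at x.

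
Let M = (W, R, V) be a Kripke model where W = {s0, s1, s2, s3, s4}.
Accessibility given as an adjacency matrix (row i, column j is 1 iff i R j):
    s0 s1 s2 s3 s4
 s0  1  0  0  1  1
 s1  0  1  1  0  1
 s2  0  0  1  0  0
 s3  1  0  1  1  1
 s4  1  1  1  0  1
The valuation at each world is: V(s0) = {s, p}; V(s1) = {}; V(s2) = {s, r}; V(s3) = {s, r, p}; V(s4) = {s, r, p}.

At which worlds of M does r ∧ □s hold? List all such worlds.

Let φ = r ∧ □s. Evaluate φ at each world:
  s0 (successors {s0, s3, s4}): φ is false.
  s1 (successors {s1, s2, s4}): φ is false.
  s2 (successors {s2}): φ is true.
  s3 (successors {s0, s2, s3, s4}): φ is true.
  s4 (successors {s0, s1, s2, s4}): φ is false.
For instance, at s4:
  At s4: r is true, □s is false, so r ∧ □s is false.
    At s4: □s requires s at every successor {s0, s1, s2, s4}.
      s fails at s1, so □s is false at s4.
Satisfying worlds: {s2, s3}

s2, s3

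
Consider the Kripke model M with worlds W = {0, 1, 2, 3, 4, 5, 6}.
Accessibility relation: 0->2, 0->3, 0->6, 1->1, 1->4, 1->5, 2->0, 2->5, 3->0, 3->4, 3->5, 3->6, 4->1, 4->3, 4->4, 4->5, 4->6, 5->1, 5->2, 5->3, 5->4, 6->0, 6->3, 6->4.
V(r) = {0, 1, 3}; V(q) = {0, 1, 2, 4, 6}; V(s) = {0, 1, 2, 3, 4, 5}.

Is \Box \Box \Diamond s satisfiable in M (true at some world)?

Let φ = \Box \Box \Diamond s. Evaluate φ at each world:
  0 (successors {2, 3, 6}): φ is true.
  1 (successors {1, 4, 5}): φ is true.
  2 (successors {0, 5}): φ is true.
  3 (successors {0, 4, 5, 6}): φ is true.
  4 (successors {1, 3, 4, 5, 6}): φ is true.
  5 (successors {1, 2, 3, 4}): φ is true.
  6 (successors {0, 3, 4}): φ is true.
Detail at 0 (witness):
  At 0: \Box \Box \Diamond s requires \Box \Diamond s at every successor {2, 3, 6}.
      At 2: \Box \Diamond s requires \Diamond s at every successor {0, 5}.
        At 0: \Diamond s is true.
        At 5: \Diamond s is true.
      So \Box \Diamond s is true at 2.
      At 3: \Box \Diamond s requires \Diamond s at every successor {0, 4, 5, 6}.
        At 0: \Diamond s is true.
        At 4: \Diamond s is true.
        At 5: \Diamond s is true.
        At 6: \Diamond s is true.
      So \Box \Diamond s is true at 3.
      At 6: \Box \Diamond s requires \Diamond s at every successor {0, 3, 4}.
        At 0: \Diamond s is true.
        At 3: \Diamond s is true.
        At 4: \Diamond s is true.
      So \Box \Diamond s is true at 6.
  So \Box \Box \Diamond s is true at 0.

Yes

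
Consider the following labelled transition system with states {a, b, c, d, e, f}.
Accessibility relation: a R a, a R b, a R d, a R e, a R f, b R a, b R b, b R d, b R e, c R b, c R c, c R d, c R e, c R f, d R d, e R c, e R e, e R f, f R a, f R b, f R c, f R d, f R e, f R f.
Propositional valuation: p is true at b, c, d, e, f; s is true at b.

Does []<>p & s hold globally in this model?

No

Let φ = []<>p & s. Evaluate φ at each world:
  a (successors {a, b, d, e, f}): φ is false.
  b (successors {a, b, d, e}): φ is true.
  c (successors {b, c, d, e, f}): φ is false.
  d (successors {d}): φ is false.
  e (successors {c, e, f}): φ is false.
  f (successors {a, b, c, d, e, f}): φ is false.
Detail at a (counterexample):
  At a: []<>p is true, s is false, so []<>p & s is false.
    At a: []<>p requires <>p at every successor {a, b, d, e, f}.
      At a: <>p is true.
      At b: <>p is true.
      At d: <>p is true.
      At e: <>p is true.
      At f: <>p is true.
    So []<>p is true at a.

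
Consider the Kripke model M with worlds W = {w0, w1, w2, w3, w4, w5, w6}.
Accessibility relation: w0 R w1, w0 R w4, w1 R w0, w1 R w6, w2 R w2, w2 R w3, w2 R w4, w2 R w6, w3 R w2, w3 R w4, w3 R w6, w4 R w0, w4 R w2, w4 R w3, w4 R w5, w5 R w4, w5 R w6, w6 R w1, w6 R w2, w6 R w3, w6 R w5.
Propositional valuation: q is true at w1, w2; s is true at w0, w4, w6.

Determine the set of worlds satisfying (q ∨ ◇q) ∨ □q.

Let φ = (q ∨ ◇q) ∨ □q. Evaluate φ at each world:
  w0 (successors {w1, w4}): φ is true.
  w1 (successors {w0, w6}): φ is true.
  w2 (successors {w2, w3, w4, w6}): φ is true.
  w3 (successors {w2, w4, w6}): φ is true.
  w4 (successors {w0, w2, w3, w5}): φ is true.
  w5 (successors {w4, w6}): φ is false.
  w6 (successors {w1, w2, w3, w5}): φ is true.
For instance, at w5:
  At w5: q ∨ ◇q is false, □q is false, so (q ∨ ◇q) ∨ □q is false.
    At w5: q is false, ◇q is false, so q ∨ ◇q is false.
      At w5: ◇q requires q at some successor in {w4, w6}.
        At w4: q is false.
        At w6: q is false.
      So ◇q is false at w5.
    At w5: □q requires q at every successor {w4, w6}.
      q fails at w4, so □q is false at w5.
Satisfying worlds: {w0, w1, w2, w3, w4, w6}

w0, w1, w2, w3, w4, w6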